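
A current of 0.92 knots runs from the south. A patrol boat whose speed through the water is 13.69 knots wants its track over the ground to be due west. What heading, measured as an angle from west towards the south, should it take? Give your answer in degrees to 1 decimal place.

The current pushes perpendicular to the desired track; the heading must have a component into the current equal to 0.92 knots: 13.69 sin θ = 0.92.
sin θ = 0.0672, so θ = 3.853°.

3.9°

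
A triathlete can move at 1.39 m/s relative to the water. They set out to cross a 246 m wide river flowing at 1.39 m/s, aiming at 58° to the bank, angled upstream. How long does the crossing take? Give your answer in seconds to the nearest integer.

The component of the triathlete's velocity perpendicular to the bank is 1.39 × sin 58° = 1.179 m/s.
Only the cross-stream component determines the crossing time; the current contributes nothing perpendicular to the bank.
Time = 246 / 1.179 = 208.689 s.

209 s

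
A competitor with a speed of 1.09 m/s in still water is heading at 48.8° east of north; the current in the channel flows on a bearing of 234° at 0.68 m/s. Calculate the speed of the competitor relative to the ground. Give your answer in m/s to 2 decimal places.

Taking east as x and north as y: velocity relative to the water = (0.820, 0.718) m/s; the water relative to ground = (-0.550, -0.400) m/s.
Velocity relative to ground = (0.820, 0.718) + (-0.550, -0.400) = (0.270, 0.318) m/s.
Speed = |(0.270, 0.318)| = 0.417 m/s.

0.42 m/s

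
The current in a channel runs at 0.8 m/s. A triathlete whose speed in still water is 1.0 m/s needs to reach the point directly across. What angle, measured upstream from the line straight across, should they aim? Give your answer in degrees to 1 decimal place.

53.1°

To cancel the current, the upstream component of the triathlete's velocity must equal the flow: 1.0 sin θ = 0.8.
sin θ = 0.8 / 1.0 = 0.8000.
θ = arcsin(0.8000) = 53.130°.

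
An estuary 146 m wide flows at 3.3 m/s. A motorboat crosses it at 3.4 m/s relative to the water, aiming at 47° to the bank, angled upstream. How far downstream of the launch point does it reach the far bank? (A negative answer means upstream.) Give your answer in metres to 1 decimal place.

Perpendicular speed = 2.487 m/s; crossing time = 146 / 2.487 = 58.715 s.
Net downstream speed = 0.981 m/s.
Drift = 0.981 × 58.715 = 57.611 m (downstream).

57.6 m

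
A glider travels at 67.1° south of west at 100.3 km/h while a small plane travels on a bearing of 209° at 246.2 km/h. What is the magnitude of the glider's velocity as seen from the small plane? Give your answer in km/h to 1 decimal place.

Taking east as x and north as y: glider velocity = (-39.029, -92.395) km/h; small plane velocity = (-119.360, -215.331) km/h.
Velocity of glider relative to small plane = (-39.029, -92.395) − (-119.360, -215.331) = (80.331, 122.936) km/h.
Magnitude = |(80.331, 122.936)| = 146.855 km/h.

146.9 km/h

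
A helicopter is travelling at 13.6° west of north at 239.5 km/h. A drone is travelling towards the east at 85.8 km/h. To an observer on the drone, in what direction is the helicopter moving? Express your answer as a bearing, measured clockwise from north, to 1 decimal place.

328.6°

Taking east as x and north as y: helicopter velocity = (-56.317, 232.785) km/h; drone velocity = (85.800, 0.000) km/h.
Velocity of helicopter relative to drone = (-56.317, 232.785) − (85.800, 0.000) = (-142.117, 232.785) km/h.
Bearing = atan2(-142.12, 232.78) = 328.60° clockwise from north.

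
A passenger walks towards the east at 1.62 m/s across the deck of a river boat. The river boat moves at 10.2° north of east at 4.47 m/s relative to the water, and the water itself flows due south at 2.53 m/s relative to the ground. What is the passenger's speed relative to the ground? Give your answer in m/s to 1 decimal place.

In east/north components (m/s): passenger relative to river boat = (1.620, 0.000); river boat relative to water = (4.399, 0.792); water relative to ground = (0.000, -2.530).
Sum = (6.019, -1.738) m/s.
Speed = |(6.019, -1.738)| = 6.265 m/s.

6.3 m/s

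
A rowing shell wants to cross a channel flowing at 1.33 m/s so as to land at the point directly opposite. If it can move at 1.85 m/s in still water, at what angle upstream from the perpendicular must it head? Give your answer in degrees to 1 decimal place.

To cancel the current, the upstream component of the rowing shell's velocity must equal the flow: 1.85 sin θ = 1.33.
sin θ = 1.33 / 1.85 = 0.7189.
θ = arcsin(0.7189) = 45.965°.

46.0°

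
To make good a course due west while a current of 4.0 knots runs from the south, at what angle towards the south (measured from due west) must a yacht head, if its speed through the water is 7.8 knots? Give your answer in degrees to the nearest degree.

The current pushes perpendicular to the desired track; the heading must have a component into the current equal to 4.0 knots: 7.8 sin θ = 4.0.
sin θ = 0.5128, so θ = 30.852°.

31°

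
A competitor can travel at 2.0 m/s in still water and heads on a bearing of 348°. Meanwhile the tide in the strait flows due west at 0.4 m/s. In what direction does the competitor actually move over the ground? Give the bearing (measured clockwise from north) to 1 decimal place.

Taking east as x and north as y: velocity relative to the water = (-0.416, 1.956) m/s; the water relative to ground = (-0.400, 0.000) m/s.
Velocity relative to ground = (-0.416, 1.956) + (-0.400, 0.000) = (-0.816, 1.956) m/s.
Bearing = atan2(-0.82, 1.96) = 337.36° clockwise from north.

337.4°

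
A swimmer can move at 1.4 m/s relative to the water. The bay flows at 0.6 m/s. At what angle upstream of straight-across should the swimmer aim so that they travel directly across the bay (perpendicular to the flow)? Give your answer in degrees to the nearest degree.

25°

To cancel the current, the upstream component of the swimmer's velocity must equal the flow: 1.4 sin θ = 0.6.
sin θ = 0.6 / 1.4 = 0.4286.
θ = arcsin(0.4286) = 25.377°.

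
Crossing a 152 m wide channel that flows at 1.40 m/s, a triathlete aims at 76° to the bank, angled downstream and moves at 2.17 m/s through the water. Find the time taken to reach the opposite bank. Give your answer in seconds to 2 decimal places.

The component of the triathlete's velocity perpendicular to the bank is 2.17 × sin 76° = 2.106 m/s.
The flow acts along the bank and has no component across it.
Time = 152 / 2.106 = 72.190 s.

72.19 s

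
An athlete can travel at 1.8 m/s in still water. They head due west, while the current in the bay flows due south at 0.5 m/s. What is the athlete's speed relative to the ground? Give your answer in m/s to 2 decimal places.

Taking east as x and north as y: velocity relative to the water = (-1.800, 0.000) m/s; the water relative to ground = (0.000, -0.500) m/s.
Velocity relative to ground = (-1.800, 0.000) + (0.000, -0.500) = (-1.800, -0.500) m/s.
Speed = |(-1.800, -0.500)| = 1.868 m/s.

1.87 m/s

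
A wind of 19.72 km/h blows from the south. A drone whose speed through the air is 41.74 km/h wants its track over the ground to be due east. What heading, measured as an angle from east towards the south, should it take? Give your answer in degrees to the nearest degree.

The wind pushes perpendicular to the desired track; the heading must have a component into the wind equal to 19.72 km/h: 41.74 sin θ = 19.72.
sin θ = 0.4724, so θ = 28.193°.

28°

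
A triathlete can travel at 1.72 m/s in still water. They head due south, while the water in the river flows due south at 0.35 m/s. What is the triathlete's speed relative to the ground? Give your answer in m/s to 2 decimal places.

Taking east as x and north as y: velocity relative to the water = (0.000, -1.720) m/s; the water relative to ground = (0.000, -0.350) m/s.
Velocity relative to ground = (0.000, -1.720) + (0.000, -0.350) = (0.000, -2.070) m/s.
Speed = |(0.000, -2.070)| = 2.070 m/s.

2.07 m/s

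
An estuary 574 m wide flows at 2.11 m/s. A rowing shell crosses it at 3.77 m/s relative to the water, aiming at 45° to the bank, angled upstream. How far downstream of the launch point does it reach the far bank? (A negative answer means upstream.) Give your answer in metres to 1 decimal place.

Perpendicular speed = 2.666 m/s; crossing time = 574 / 2.666 = 215.321 s.
Net downstream speed = -0.556 m/s.
Drift = -0.556 × 215.321 = -119.674 m (upstream).

-119.7 m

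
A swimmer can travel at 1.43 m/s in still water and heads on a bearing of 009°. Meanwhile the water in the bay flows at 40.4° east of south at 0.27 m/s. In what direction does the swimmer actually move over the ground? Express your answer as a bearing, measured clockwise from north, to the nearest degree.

Taking east as x and north as y: velocity relative to the water = (0.224, 1.412) m/s; the water relative to ground = (0.175, -0.206) m/s.
Velocity relative to ground = (0.224, 1.412) + (0.175, -0.206) = (0.399, 1.207) m/s.
Bearing = atan2(0.40, 1.21) = 18.28° clockwise from north.

018°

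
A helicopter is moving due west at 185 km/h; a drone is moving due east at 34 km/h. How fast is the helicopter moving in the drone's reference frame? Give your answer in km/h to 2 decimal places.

Taking east as x and north as y: helicopter velocity = (-185.000, 0.000) km/h; drone velocity = (34.000, 0.000) km/h.
Velocity of helicopter relative to drone = (-185.000, 0.000) − (34.000, 0.000) = (-219.000, 0.000) km/h.
Magnitude = |(-219.000, 0.000)| = 219.000 km/h.

219.00 km/h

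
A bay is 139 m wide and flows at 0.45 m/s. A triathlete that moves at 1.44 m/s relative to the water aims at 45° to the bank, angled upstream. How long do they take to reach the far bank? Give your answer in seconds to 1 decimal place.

The component of the triathlete's velocity perpendicular to the bank is 1.44 × sin 45° = 1.018 m/s.
The flow acts along the bank and has no component across it.
Time = 139 / 1.018 = 136.511 s.

136.5 s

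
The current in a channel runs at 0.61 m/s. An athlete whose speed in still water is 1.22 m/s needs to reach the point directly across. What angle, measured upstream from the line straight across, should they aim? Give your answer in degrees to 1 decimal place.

To cancel the current, the upstream component of the athlete's velocity must equal the flow: 1.22 sin θ = 0.61.
sin θ = 0.61 / 1.22 = 0.5000.
θ = arcsin(0.5000) = 30.000°.

30.0°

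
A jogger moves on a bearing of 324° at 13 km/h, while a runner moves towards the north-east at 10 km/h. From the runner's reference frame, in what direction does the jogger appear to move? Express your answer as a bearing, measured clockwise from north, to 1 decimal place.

Taking east as x and north as y: jogger velocity = (-7.641, 10.517) km/h; runner velocity = (7.071, 7.071) km/h.
Velocity of jogger relative to runner = (-7.641, 10.517) − (7.071, 7.071) = (-14.712, 3.446) km/h.
Bearing = atan2(-14.71, 3.45) = 283.18° clockwise from north.

283.2°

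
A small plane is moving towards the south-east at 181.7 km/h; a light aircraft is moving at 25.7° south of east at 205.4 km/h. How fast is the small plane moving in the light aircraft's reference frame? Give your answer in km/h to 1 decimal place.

69.0 km/h

Taking east as x and north as y: small plane velocity = (128.481, -128.481) km/h; light aircraft velocity = (185.081, -89.074) km/h.
Velocity of small plane relative to light aircraft = (128.481, -128.481) − (185.081, -89.074) = (-56.600, -39.408) km/h.
Magnitude = |(-56.600, -39.408)| = 68.968 km/h.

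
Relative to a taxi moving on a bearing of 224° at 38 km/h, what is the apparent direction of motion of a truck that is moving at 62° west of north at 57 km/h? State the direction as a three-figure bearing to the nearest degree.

Taking east as x and north as y: truck velocity = (-50.328, 26.760) km/h; taxi velocity = (-26.397, -27.335) km/h.
Velocity of truck relative to taxi = (-50.328, 26.760) − (-26.397, -27.335) = (-23.931, 54.095) km/h.
Bearing = atan2(-23.93, 54.09) = 336.14° clockwise from north.

336°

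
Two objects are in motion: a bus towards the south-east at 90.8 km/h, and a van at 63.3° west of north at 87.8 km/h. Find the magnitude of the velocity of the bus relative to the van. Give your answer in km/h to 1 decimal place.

Taking east as x and north as y: bus velocity = (64.205, -64.205) km/h; van velocity = (-78.438, 39.450) km/h.
Velocity of bus relative to van = (64.205, -64.205) − (-78.438, 39.450) = (142.643, -103.656) km/h.
Magnitude = |(142.643, -103.656)| = 176.328 km/h.

176.3 km/h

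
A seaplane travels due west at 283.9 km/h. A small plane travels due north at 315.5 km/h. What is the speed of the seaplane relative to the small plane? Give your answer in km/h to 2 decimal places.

424.43 km/h

Taking east as x and north as y: seaplane velocity = (-283.900, 0.000) km/h; small plane velocity = (0.000, 315.500) km/h.
Velocity of seaplane relative to small plane = (-283.900, 0.000) − (0.000, 315.500) = (-283.900, -315.500) km/h.
Magnitude = |(-283.900, -315.500)| = 424.428 km/h.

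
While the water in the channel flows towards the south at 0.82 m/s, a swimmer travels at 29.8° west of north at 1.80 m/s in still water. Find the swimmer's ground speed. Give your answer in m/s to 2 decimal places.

1.16 m/s

Taking east as x and north as y: velocity relative to the water = (-0.895, 1.562) m/s; the water relative to ground = (0.000, -0.820) m/s.
Velocity relative to ground = (-0.895, 1.562) + (0.000, -0.820) = (-0.895, 0.742) m/s.
Speed = |(-0.895, 0.742)| = 1.162 m/s.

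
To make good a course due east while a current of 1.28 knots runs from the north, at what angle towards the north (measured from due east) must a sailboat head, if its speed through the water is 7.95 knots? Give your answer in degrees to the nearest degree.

9°

The current pushes perpendicular to the desired track; the heading must have a component into the current equal to 1.28 knots: 7.95 sin θ = 1.28.
sin θ = 0.1610, so θ = 9.265°.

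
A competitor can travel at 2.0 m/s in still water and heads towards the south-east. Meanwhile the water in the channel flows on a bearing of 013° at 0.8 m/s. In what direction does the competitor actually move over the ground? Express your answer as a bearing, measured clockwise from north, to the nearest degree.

Taking east as x and north as y: velocity relative to the water = (1.414, -1.414) m/s; the water relative to ground = (0.180, 0.779) m/s.
Velocity relative to ground = (1.414, -1.414) + (0.180, 0.779) = (1.594, -0.635) m/s.
Bearing = atan2(1.59, -0.63) = 111.71° clockwise from north.

112°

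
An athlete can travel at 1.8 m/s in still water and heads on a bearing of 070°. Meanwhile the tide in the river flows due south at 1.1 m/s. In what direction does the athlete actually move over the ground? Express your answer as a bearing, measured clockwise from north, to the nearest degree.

Taking east as x and north as y: velocity relative to the water = (1.691, 0.616) m/s; the water relative to ground = (0.000, -1.100) m/s.
Velocity relative to ground = (1.691, 0.616) + (0.000, -1.100) = (1.691, -0.484) m/s.
Bearing = atan2(1.69, -0.48) = 105.98° clockwise from north.

106°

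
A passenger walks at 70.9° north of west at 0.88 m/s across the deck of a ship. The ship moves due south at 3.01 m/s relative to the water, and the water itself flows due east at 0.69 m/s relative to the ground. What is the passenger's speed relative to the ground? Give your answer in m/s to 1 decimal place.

In east/north components (m/s): passenger relative to ship = (-0.288, 0.832); ship relative to water = (0.000, -3.010); water relative to ground = (0.690, 0.000).
Sum = (0.402, -2.178) m/s.
Speed = |(0.402, -2.178)| = 2.215 m/s.

2.2 m/s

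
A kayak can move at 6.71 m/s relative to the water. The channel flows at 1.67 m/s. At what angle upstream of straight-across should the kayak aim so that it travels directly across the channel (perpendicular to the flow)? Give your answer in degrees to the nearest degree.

To cancel the current, the upstream component of the kayak's velocity must equal the flow: 6.71 sin θ = 1.67.
sin θ = 1.67 / 6.71 = 0.2489.
θ = arcsin(0.2489) = 14.411°.

14°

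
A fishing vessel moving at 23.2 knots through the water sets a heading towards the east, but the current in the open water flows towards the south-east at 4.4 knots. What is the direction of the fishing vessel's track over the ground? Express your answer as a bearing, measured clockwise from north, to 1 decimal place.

096.7°

Taking east as x and north as y: velocity relative to the water = (23.200, 0.000) knots; the water relative to ground = (3.111, -3.111) knots.
Velocity relative to ground = (23.200, 0.000) + (3.111, -3.111) = (26.311, -3.111) knots.
Bearing = atan2(26.31, -3.11) = 96.74° clockwise from north.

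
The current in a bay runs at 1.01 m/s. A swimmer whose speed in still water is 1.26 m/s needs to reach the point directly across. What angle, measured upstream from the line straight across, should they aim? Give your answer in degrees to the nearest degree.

53°

To cancel the current, the upstream component of the swimmer's velocity must equal the flow: 1.26 sin θ = 1.01.
sin θ = 1.01 / 1.26 = 0.8016.
θ = arcsin(0.8016) = 53.282°.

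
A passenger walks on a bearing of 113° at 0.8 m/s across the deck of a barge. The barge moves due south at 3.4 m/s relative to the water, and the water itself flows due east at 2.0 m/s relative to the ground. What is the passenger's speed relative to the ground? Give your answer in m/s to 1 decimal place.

4.6 m/s

In east/north components (m/s): passenger relative to barge = (0.736, -0.313); barge relative to water = (0.000, -3.400); water relative to ground = (2.000, 0.000).
Sum = (2.736, -3.713) m/s.
Speed = |(2.736, -3.713)| = 4.612 m/s.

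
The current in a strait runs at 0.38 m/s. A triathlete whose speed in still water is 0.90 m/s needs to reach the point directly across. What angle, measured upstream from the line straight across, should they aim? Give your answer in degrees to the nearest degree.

25°

To cancel the current, the upstream component of the triathlete's velocity must equal the flow: 0.90 sin θ = 0.38.
sin θ = 0.38 / 0.90 = 0.4222.
θ = arcsin(0.4222) = 24.975°.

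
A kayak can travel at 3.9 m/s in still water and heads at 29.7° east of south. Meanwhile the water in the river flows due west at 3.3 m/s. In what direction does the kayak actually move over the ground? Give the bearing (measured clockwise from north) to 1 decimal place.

Taking east as x and north as y: velocity relative to the water = (1.932, -3.388) m/s; the water relative to ground = (-3.300, 0.000) m/s.
Velocity relative to ground = (1.932, -3.388) + (-3.300, 0.000) = (-1.368, -3.388) m/s.
Bearing = atan2(-1.37, -3.39) = 201.99° clockwise from north.

202.0°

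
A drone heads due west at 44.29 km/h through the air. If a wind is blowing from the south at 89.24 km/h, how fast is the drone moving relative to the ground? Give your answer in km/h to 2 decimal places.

Taking east as x and north as y: velocity relative to the air = (-44.290, 0.000) km/h; the air relative to ground = (0.000, 89.240) km/h.
Velocity relative to ground = (-44.290, 0.000) + (0.000, 89.240) = (-44.290, 89.240) km/h.
Speed = |(-44.290, 89.240)| = 99.626 km/h.

99.63 km/h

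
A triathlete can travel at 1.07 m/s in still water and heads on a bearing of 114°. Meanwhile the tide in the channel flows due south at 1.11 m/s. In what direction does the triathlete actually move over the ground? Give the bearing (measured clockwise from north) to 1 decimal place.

Taking east as x and north as y: velocity relative to the water = (0.977, -0.435) m/s; the water relative to ground = (0.000, -1.110) m/s.
Velocity relative to ground = (0.977, -0.435) + (0.000, -1.110) = (0.977, -1.545) m/s.
Bearing = atan2(0.98, -1.55) = 147.68° clockwise from north.

147.7°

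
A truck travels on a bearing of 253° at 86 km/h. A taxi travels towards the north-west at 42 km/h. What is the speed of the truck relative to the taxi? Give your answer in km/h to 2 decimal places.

Taking east as x and north as y: truck velocity = (-82.242, -25.144) km/h; taxi velocity = (-29.698, 29.698) km/h.
Velocity of truck relative to taxi = (-82.242, -25.144) − (-29.698, 29.698) = (-52.544, -54.842) km/h.
Magnitude = |(-52.544, -54.842)| = 75.951 km/h.

75.95 km/h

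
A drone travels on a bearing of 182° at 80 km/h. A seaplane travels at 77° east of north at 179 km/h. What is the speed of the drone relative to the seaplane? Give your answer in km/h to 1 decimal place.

214.1 km/h

Taking east as x and north as y: drone velocity = (-2.792, -79.951) km/h; seaplane velocity = (174.412, 40.266) km/h.
Velocity of drone relative to seaplane = (-2.792, -79.951) − (174.412, 40.266) = (-177.204, -120.218) km/h.
Magnitude = |(-177.204, -120.218)| = 214.134 km/h.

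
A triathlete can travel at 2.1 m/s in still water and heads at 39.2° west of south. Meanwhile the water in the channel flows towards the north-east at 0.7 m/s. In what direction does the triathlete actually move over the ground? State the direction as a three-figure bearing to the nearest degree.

216°

Taking east as x and north as y: velocity relative to the water = (-1.327, -1.627) m/s; the water relative to ground = (0.495, 0.495) m/s.
Velocity relative to ground = (-1.327, -1.627) + (0.495, 0.495) = (-0.832, -1.132) m/s.
Bearing = atan2(-0.83, -1.13) = 216.31° clockwise from north.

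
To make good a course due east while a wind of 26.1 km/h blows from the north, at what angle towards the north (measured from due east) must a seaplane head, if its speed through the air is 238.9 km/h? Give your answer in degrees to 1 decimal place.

6.3°

The wind pushes perpendicular to the desired track; the heading must have a component into the wind equal to 26.1 km/h: 238.9 sin θ = 26.1.
sin θ = 0.1093, so θ = 6.272°.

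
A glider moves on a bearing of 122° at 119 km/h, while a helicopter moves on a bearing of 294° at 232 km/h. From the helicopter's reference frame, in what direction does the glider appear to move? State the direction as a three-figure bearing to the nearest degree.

Taking east as x and north as y: glider velocity = (100.918, -63.060) km/h; helicopter velocity = (-211.943, 94.363) km/h.
Velocity of glider relative to helicopter = (100.918, -63.060) − (-211.943, 94.363) = (312.860, -157.423) km/h.
Bearing = atan2(312.86, -157.42) = 116.71° clockwise from north.

117°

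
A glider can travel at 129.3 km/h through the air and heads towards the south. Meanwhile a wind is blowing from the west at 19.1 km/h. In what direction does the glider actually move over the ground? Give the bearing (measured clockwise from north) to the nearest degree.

Taking east as x and north as y: velocity relative to the air = (0.000, -129.300) km/h; the air relative to ground = (19.100, 0.000) km/h.
Velocity relative to ground = (0.000, -129.300) + (19.100, 0.000) = (19.100, -129.300) km/h.
Bearing = atan2(19.10, -129.30) = 171.60° clockwise from north.

172°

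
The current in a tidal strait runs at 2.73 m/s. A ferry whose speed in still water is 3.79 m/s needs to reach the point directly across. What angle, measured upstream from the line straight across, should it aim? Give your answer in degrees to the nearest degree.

To cancel the current, the upstream component of the ferry's velocity must equal the flow: 3.79 sin θ = 2.73.
sin θ = 2.73 / 3.79 = 0.7203.
θ = arcsin(0.7203) = 46.081°.

46°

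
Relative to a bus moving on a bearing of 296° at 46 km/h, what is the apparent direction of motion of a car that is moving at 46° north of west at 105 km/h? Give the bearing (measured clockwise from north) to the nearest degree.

330°

Taking east as x and north as y: car velocity = (-72.939, 75.531) km/h; bus velocity = (-41.345, 20.165) km/h.
Velocity of car relative to bus = (-72.939, 75.531) − (-41.345, 20.165) = (-31.595, 55.366) km/h.
Bearing = atan2(-31.59, 55.37) = 330.29° clockwise from north.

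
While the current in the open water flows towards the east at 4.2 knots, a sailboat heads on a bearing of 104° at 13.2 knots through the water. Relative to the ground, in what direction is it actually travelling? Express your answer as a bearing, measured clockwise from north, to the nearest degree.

Taking east as x and north as y: velocity relative to the water = (12.808, -3.193) knots; the water relative to ground = (4.200, 0.000) knots.
Velocity relative to ground = (12.808, -3.193) + (4.200, 0.000) = (17.008, -3.193) knots.
Bearing = atan2(17.01, -3.19) = 100.63° clockwise from north.

101°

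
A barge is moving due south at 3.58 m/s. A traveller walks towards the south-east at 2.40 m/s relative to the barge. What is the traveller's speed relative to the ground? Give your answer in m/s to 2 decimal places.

5.54 m/s

Taking east as x and north as y: barge velocity = (0.000, -3.580) m/s; traveller velocity relative to barge = (1.697, -1.697) m/s.
Velocity relative to ground = (0.000, -3.580) + (1.697, -1.697) = (1.697, -5.277) m/s.
Speed = |(1.697, -5.277)| = 5.543 m/s.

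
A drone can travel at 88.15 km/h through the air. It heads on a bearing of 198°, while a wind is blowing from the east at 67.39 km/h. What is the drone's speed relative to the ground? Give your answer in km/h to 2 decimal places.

126.42 km/h

Taking east as x and north as y: velocity relative to the air = (-27.240, -83.836) km/h; the air relative to ground = (-67.390, 0.000) km/h.
Velocity relative to ground = (-27.240, -83.836) + (-67.390, 0.000) = (-94.630, -83.836) km/h.
Speed = |(-94.630, -83.836)| = 126.425 km/h.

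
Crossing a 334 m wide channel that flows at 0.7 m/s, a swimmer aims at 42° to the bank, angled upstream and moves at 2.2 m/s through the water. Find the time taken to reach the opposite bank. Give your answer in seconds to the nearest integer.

227 s

The component of the swimmer's velocity perpendicular to the bank is 2.2 × sin 42° = 1.472 m/s.
The flow acts along the bank and has no component across it.
Time = 334 / 1.472 = 226.889 s.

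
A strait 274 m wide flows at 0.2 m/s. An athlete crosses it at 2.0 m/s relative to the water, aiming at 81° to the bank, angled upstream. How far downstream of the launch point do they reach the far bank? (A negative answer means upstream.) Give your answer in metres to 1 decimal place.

-15.7 m

Perpendicular speed = 1.975 m/s; crossing time = 274 / 1.975 = 138.708 s.
Net downstream speed = -0.113 m/s.
Drift = -0.113 × 138.708 = -15.656 m (upstream).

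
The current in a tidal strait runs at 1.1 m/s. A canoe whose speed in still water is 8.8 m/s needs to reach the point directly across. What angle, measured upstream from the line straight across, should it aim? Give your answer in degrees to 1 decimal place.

7.2°

To cancel the current, the upstream component of the canoe's velocity must equal the flow: 8.8 sin θ = 1.1.
sin θ = 1.1 / 8.8 = 0.1250.
θ = arcsin(0.1250) = 7.181°.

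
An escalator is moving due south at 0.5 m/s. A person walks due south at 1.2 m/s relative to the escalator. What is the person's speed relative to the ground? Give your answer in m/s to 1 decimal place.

Taking east as x and north as y: escalator velocity = (0.000, -0.500) m/s; person velocity relative to escalator = (0.000, -1.200) m/s.
Velocity relative to ground = (0.000, -0.500) + (0.000, -1.200) = (0.000, -1.700) m/s.
Speed = |(0.000, -1.700)| = 1.700 m/s.

1.7 m/s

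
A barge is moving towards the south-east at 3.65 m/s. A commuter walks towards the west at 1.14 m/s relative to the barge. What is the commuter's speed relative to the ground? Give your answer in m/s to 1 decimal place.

3.0 m/s

Taking east as x and north as y: barge velocity = (2.581, -2.581) m/s; commuter velocity relative to barge = (-1.140, 0.000) m/s.
Velocity relative to ground = (2.581, -2.581) + (-1.140, 0.000) = (1.441, -2.581) m/s.
Speed = |(1.441, -2.581)| = 2.956 m/s.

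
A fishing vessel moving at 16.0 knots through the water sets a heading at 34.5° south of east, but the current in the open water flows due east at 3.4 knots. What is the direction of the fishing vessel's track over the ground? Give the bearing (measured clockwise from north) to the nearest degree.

Taking east as x and north as y: velocity relative to the water = (13.186, -9.062) knots; the water relative to ground = (3.400, 0.000) knots.
Velocity relative to ground = (13.186, -9.062) + (3.400, 0.000) = (16.586, -9.062) knots.
Bearing = atan2(16.59, -9.06) = 118.65° clockwise from north.

119°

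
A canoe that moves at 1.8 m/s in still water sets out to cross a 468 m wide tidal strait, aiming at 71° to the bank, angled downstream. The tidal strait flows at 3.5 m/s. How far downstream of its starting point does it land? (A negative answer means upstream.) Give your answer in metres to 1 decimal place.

1123.6 m

Perpendicular speed = 1.702 m/s; crossing time = 468 / 1.702 = 274.981 s.
Net downstream speed = 4.086 m/s.
Drift = 4.086 × 274.981 = 1123.580 m (downstream).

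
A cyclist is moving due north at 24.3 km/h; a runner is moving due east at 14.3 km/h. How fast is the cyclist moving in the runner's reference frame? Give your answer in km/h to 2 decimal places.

28.20 km/h

Taking east as x and north as y: cyclist velocity = (0.000, 24.300) km/h; runner velocity = (14.300, 0.000) km/h.
Velocity of cyclist relative to runner = (0.000, 24.300) − (14.300, 0.000) = (-14.300, 24.300) km/h.
Magnitude = |(-14.300, 24.300)| = 28.195 km/h.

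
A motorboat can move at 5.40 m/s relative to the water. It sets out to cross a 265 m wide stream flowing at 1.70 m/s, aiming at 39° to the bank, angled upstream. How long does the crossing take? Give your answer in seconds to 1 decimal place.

78.0 s

The component of the motorboat's velocity perpendicular to the bank is 5.40 × sin 39° = 3.398 m/s.
The flow acts along the bank and has no component across it.
Time = 265 / 3.398 = 77.979 s.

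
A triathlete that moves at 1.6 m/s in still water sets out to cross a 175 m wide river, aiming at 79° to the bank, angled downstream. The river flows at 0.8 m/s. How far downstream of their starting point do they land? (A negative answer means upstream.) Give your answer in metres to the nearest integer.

Perpendicular speed = 1.571 m/s; crossing time = 175 / 1.571 = 111.422 s.
Net downstream speed = 1.105 m/s.
Drift = 1.105 × 111.422 = 123.154 m (downstream).

123 m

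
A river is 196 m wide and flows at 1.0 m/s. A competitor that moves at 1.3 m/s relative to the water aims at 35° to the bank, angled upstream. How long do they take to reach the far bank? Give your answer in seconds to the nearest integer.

The component of the competitor's velocity perpendicular to the bank is 1.3 × sin 35° = 0.746 m/s.
The flow acts along the bank and has no component across it.
Time = 196 / 0.746 = 262.858 s.

263 s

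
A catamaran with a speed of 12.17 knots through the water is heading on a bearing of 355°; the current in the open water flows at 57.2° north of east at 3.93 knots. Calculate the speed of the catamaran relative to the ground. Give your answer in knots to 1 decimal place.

15.5 knots

Taking east as x and north as y: velocity relative to the water = (-1.061, 12.124) knots; the water relative to ground = (2.129, 3.303) knots.
Velocity relative to ground = (-1.061, 12.124) + (2.129, 3.303) = (1.068, 15.427) knots.
Speed = |(1.068, 15.427)| = 15.464 knots.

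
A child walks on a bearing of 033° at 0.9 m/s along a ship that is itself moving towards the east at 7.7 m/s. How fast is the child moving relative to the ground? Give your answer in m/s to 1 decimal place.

Taking east as x and north as y: ship velocity = (7.700, 0.000) m/s; child velocity relative to ship = (0.490, 0.755) m/s.
Velocity relative to ground = (7.700, 0.000) + (0.490, 0.755) = (8.190, 0.755) m/s.
Speed = |(8.190, 0.755)| = 8.225 m/s.

8.2 m/s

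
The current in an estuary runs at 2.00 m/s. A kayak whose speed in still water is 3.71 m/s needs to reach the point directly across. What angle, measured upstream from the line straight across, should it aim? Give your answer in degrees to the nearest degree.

33°

To cancel the current, the upstream component of the kayak's velocity must equal the flow: 3.71 sin θ = 2.00.
sin θ = 2.00 / 3.71 = 0.5391.
θ = arcsin(0.5391) = 32.621°.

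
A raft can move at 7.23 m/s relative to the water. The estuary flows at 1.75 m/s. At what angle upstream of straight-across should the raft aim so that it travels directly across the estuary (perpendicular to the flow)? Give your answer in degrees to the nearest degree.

To cancel the current, the upstream component of the raft's velocity must equal the flow: 7.23 sin θ = 1.75.
sin θ = 1.75 / 7.23 = 0.2420.
θ = arcsin(0.2420) = 14.007°.

14°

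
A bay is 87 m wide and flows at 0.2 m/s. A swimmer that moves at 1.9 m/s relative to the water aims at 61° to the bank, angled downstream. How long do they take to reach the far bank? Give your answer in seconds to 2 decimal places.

52.35 s

The component of the swimmer's velocity perpendicular to the bank is 1.9 × sin 61° = 1.662 m/s.
Only the cross-stream component determines the crossing time; the current contributes nothing perpendicular to the bank.
Time = 87 / 1.662 = 52.354 s.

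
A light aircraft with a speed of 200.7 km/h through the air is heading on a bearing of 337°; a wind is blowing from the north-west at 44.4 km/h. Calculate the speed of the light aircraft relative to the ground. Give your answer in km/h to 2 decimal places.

Taking east as x and north as y: velocity relative to the air = (-78.420, 184.745) km/h; the air relative to ground = (31.396, -31.396) km/h.
Velocity relative to ground = (-78.420, 184.745) + (31.396, -31.396) = (-47.024, 153.350) km/h.
Speed = |(-47.024, 153.350)| = 160.398 km/h.

160.40 km/h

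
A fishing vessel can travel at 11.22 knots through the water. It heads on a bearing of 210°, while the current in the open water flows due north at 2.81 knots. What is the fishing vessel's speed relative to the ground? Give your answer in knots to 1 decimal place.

Taking east as x and north as y: velocity relative to the water = (-5.610, -9.717) knots; the water relative to ground = (0.000, 2.810) knots.
Velocity relative to ground = (-5.610, -9.717) + (0.000, 2.810) = (-5.610, -6.907) knots.
Speed = |(-5.610, -6.907)| = 8.898 knots.

8.9 knots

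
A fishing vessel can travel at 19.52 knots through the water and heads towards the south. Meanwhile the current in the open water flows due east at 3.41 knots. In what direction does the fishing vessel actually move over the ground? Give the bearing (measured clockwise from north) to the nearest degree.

170°

Taking east as x and north as y: velocity relative to the water = (0.000, -19.520) knots; the water relative to ground = (3.410, 0.000) knots.
Velocity relative to ground = (0.000, -19.520) + (3.410, 0.000) = (3.410, -19.520) knots.
Bearing = atan2(3.41, -19.52) = 170.09° clockwise from north.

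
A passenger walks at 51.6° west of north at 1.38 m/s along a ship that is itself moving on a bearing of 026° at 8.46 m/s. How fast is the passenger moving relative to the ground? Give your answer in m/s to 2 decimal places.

8.86 m/s

Taking east as x and north as y: ship velocity = (3.709, 7.604) m/s; passenger velocity relative to ship = (-1.081, 0.857) m/s.
Velocity relative to ground = (3.709, 7.604) + (-1.081, 0.857) = (2.627, 8.461) m/s.
Speed = |(2.627, 8.461)| = 8.859 m/s.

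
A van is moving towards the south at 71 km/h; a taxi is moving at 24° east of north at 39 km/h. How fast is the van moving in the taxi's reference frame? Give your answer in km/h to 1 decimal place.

Taking east as x and north as y: van velocity = (0.000, -71.000) km/h; taxi velocity = (15.863, 35.628) km/h.
Velocity of van relative to taxi = (0.000, -71.000) − (15.863, 35.628) = (-15.863, -106.628) km/h.
Magnitude = |(-15.863, -106.628)| = 107.802 km/h.

107.8 km/h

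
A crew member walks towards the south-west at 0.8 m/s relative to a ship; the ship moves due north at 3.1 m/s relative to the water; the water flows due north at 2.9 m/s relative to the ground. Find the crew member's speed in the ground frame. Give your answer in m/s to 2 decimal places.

5.46 m/s

In east/north components (m/s): crew member relative to ship = (-0.566, -0.566); ship relative to water = (0.000, 3.100); water relative to ground = (0.000, 2.900).
Sum = (-0.566, 5.434) m/s.
Speed = |(-0.566, 5.434)| = 5.464 m/s.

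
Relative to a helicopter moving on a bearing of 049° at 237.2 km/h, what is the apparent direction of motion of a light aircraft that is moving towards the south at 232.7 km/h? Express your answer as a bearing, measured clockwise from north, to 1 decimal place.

204.8°

Taking east as x and north as y: light aircraft velocity = (0.000, -232.700) km/h; helicopter velocity = (179.017, 155.617) km/h.
Velocity of light aircraft relative to helicopter = (0.000, -232.700) − (179.017, 155.617) = (-179.017, -388.317) km/h.
Bearing = atan2(-179.02, -388.32) = 204.75° clockwise from north.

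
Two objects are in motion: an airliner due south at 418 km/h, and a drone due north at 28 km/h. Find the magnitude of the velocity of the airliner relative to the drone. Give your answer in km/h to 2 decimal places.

Taking east as x and north as y: airliner velocity = (0.000, -418.000) km/h; drone velocity = (0.000, 28.000) km/h.
Velocity of airliner relative to drone = (0.000, -418.000) − (0.000, 28.000) = (0.000, -446.000) km/h.
Magnitude = |(0.000, -446.000)| = 446.000 km/h.

446.00 km/h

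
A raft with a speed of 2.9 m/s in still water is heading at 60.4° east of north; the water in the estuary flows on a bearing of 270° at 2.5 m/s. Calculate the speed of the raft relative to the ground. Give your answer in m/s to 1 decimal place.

1.4 m/s

Taking east as x and north as y: velocity relative to the water = (2.522, 1.432) m/s; the water relative to ground = (-2.500, 0.000) m/s.
Velocity relative to ground = (2.522, 1.432) + (-2.500, 0.000) = (0.022, 1.432) m/s.
Speed = |(0.022, 1.432)| = 1.433 m/s.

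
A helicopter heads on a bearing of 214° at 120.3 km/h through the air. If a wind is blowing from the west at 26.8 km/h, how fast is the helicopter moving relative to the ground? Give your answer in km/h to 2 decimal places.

107.63 km/h

Taking east as x and north as y: velocity relative to the air = (-67.271, -99.733) km/h; the air relative to ground = (26.800, 0.000) km/h.
Velocity relative to ground = (-67.271, -99.733) + (26.800, 0.000) = (-40.471, -99.733) km/h.
Speed = |(-40.471, -99.733)| = 107.632 km/h.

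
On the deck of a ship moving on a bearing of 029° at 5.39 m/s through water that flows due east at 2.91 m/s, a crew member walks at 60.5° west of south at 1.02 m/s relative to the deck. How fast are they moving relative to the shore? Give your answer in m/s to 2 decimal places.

6.26 m/s

In east/north components (m/s): crew member relative to ship = (-0.888, -0.502); ship relative to water = (2.613, 4.714); water relative to ground = (2.910, 0.000).
Sum = (4.635, 4.212) m/s.
Speed = |(4.635, 4.212)| = 6.263 m/s.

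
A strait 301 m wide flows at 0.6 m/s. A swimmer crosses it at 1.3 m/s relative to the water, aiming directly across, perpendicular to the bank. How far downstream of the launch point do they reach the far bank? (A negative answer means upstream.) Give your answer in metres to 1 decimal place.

138.9 m

Perpendicular speed = 1.300 m/s; crossing time = 301 / 1.300 = 231.538 s.
Net downstream speed = 0.600 m/s.
Drift = 0.600 × 231.538 = 138.923 m (downstream).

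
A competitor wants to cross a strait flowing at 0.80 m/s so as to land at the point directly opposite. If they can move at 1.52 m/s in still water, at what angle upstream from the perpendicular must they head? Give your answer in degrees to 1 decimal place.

To cancel the current, the upstream component of the competitor's velocity must equal the flow: 1.52 sin θ = 0.80.
sin θ = 0.80 / 1.52 = 0.5263.
θ = arcsin(0.5263) = 31.757°.

31.8°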